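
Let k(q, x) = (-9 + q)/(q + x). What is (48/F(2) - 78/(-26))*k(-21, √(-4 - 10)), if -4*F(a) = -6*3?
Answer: 246/13 + 82*I*√14/91 ≈ 18.923 + 3.3716*I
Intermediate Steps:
F(a) = 9/2 (F(a) = -(-3)*3/2 = -¼*(-18) = 9/2)
k(q, x) = (-9 + q)/(q + x)
(48/F(2) - 78/(-26))*k(-21, √(-4 - 10)) = (48/(9/2) - 78/(-26))*((-9 - 21)/(-21 + √(-4 - 10))) = (48*(2/9) - 78*(-1/26))*(-30/(-21 + √(-14))) = (32/3 + 3)*(-30/(-21 + I*√14)) = 41*(-30/(-21 + I*√14))/3 = -410/(-21 + I*√14)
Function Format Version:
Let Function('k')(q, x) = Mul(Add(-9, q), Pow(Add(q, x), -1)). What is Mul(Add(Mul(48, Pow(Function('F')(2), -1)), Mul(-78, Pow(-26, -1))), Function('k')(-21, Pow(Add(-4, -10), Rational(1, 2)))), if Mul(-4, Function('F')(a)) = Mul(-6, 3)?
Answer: Add(Rational(246, 13), Mul(Rational(82, 91), I, Pow(14, Rational(1, 2)))) ≈ Add(18.923, Mul(3.3716, I))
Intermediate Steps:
Function('F')(a) = Rational(9, 2) (Function('F')(a) = Mul(Rational(-1, 4), Mul(-6, 3)) = Mul(Rational(-1, 4), -18) = Rational(9, 2))
Function('k')(q, x) = Mul(Pow(Add(q, x), -1), Add(-9, q))
Mul(Add(Mul(48, Pow(Function('F')(2), -1)), Mul(-78, Pow(-26, -1))), Function('k')(-21, Pow(Add(-4, -10), Rational(1, 2)))) = Mul(Add(Mul(48, Pow(Rational(9, 2), -1)), Mul(-78, Pow(-26, -1))), Mul(Pow(Add(-21, Pow(Add(-4, -10), Rational(1, 2))), -1), Add(-9, -21))) = Mul(Add(Mul(48, Rational(2, 9)), Mul(-78, Rational(-1, 26))), Mul(Pow(Add(-21, Pow(-14, Rational(1, 2))), -1), -30)) = Mul(Add(Rational(32, 3), 3), Mul(Pow(Add(-21, Mul(I, Pow(14, Rational(1, 2)))), -1), -30)) = Mul(Rational(41, 3), Mul(-30, Pow(Add(-21, Mul(I, Pow(14, Rational(1, 2)))), -1))) = Mul(-410, Pow(Add(-21, Mul(I, Pow(14, Rational(1, 2)))), -1))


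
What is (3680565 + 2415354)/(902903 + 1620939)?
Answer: 6095919/2523842 ≈ 2.4153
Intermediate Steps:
(3680565 + 2415354)/(902903 + 1620939) = 6095919/2523842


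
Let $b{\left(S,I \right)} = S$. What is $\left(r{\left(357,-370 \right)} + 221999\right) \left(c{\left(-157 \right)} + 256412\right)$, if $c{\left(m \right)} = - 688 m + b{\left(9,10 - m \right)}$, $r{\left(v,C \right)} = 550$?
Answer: $81105089913$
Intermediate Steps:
$c{\left(m \right)} = 9 - 688 m$ ($c{\left(m \right)} = - 688 m + 9 = 9 - 688 m$)
$\left(r{\left(357,-370 \right)} + 221999\right) \left(c{\left(-157 \right)} + 256412\right) = \left(550 + 221999\right) \left(\left(9 - -108016\right) + 256412\right) = 222549 \left(\left(9 + 108016\right) + 256412\right) = 222549 \left(108025 + 256412\right) = 222549 \cdot 364437 = 81105089913$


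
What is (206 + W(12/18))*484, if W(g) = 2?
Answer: 100672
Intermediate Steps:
(206 + W(12/18))*484 = (206 + 2)*484 = 208*484 = 100672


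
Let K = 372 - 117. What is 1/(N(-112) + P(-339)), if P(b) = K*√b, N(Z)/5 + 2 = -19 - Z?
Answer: 91/4450100 - 51*I*√339/4450100 ≈ 2.0449e-5 - 0.00021101*I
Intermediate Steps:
K = 255
N(Z) = -105 - 5*Z (N(Z) = -10 + 5*(-19 - Z) = -10 + (-95 - 5*Z) = -105 - 5*Z)
P(b) = 255*√b
1/(N(-112) + P(-339)) = 1/((-105 - 5*(-112)) + 255*√(-339)) = 1/((-105 + 560) + 255*(I*√339)) = 1/(455 + 255*I*√339)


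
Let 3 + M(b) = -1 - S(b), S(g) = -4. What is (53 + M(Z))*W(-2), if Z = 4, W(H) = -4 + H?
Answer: -318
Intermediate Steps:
M(b) = 0 (M(b) = -3 + (-1 - 1*(-4)) = -3 + (-1 + 4) = -3 + 3 = 0)
(53 + M(Z))*W(-2) = (53 + 0)*(-4 - 2) = 53*(-6) = -318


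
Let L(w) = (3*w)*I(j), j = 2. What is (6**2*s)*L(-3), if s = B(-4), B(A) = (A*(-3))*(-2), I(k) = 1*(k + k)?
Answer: 31104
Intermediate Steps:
I(k) = 2*k (I(k) = 1*(2*k) = 2*k)
B(A) = 6*A (B(A) = -3*A*(-2) = 6*A)
s = -24 (s = 6*(-4) = -24)
L(w) = 12*w (L(w) = (3*w)*(2*2) = (3*w)*4 = 12*w)
(6**2*s)*L(-3) = (6**2*(-24))*(12*(-3)) = (36*(-24))*(-36) = -864*(-36) = 31104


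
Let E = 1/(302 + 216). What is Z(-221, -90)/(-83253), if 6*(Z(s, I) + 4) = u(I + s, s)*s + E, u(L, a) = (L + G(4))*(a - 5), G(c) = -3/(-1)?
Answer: 7968597055/258750324 ≈ 30.796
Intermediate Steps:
G(c) = 3 (G(c) = -3*(-1) = 3)
E = 1/518 ≈ 0.0019305
u(L, a) = (-5 + a)*(3 + L) (u(L, a) = (L + 3)*(a - 5) = (3 + L)*(-5 + a) = (-5 + a)*(3 + L))
Z(s, I) = -12431/3108 + s*(-15 - 5*I - 2*s + s*(I + s))/6 (Z(s, I) = -4 + ((-15 - 5*(I + s) + 3*s + (I + s)*s)*s + 1/518)/6 = -4 + ((-15 + (-5*I - 5*s) + 3*s + s*(I + s))*s + 1/518)/6 = -4 + ((-15 - 5*I - 2*s + s*(I + s))*s + 1/518)/6 = -4 + (s*(-15 - 5*I - 2*s + s*(I + s)) + 1/518)/6 = -4 + (1/518 + s*(-15 - 5*I - 2*s + s*(I + s)))/6 = -4 + (1/3108 + s*(-15 - 5*I - 2*s + s*(I + s))/6) = -12431/3108 + s*(-15 - 5*I - 2*s + s*(I + s))/6)
Z(-221, -90)/(-83253) = (-12431/3108 + (1/6)*(-221)*(-15 - 5*(-90) - 2*(-221) - 221*(-90 - 221)))/(-83253) = (-12431/3108 + (1/6)*(-221)*(-15 + 450 + 442 - 221*(-311)))*(-1/83253) = (-12431/3108 + (1/6)*(-221)*(-15 + 450 + 442 + 68731))*(-1/83253) = (-12431/3108 + (1/6)*(-221)*69608)*(-1/83253) = (-12431/3108 - 7691684/3)*(-1/83253) = -7968597055/3108*(-1/83253) = 7968597055/258750324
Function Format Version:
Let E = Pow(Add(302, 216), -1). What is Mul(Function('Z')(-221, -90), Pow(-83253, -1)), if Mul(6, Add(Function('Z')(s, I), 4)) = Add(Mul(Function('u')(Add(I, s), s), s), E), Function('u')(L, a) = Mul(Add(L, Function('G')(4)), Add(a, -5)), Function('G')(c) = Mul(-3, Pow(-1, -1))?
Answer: Rational(7968597055, 258750324) ≈ 30.796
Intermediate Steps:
Function('G')(c) = 3 (Function('G')(c) = Mul(-3, -1) = 3)
E = Rational(1, 518) (E = Pow(518, -1) = Rational(1, 518) ≈ 0.0019305)
Function('u')(L, a) = Mul(Add(-5, a), Add(3, L)) (Function('u')(L, a) = Mul(Add(L, 3), Add(a, -5)) = Mul(Add(3, L), Add(-5, a)) = Mul(Add(-5, a), Add(3, L)))
Function('Z')(s, I) = Add(Rational(-12431, 3108), Mul(Rational(1, 6), s, Add(-15, Mul(-5, I), Mul(-2, s), Mul(s, Add(I, s))))) (Function('Z')(s, I) = Add(-4, Mul(Rational(1, 6), Add(Mul(Add(-15, Mul(-5, Add(I, s)), Mul(3, s), Mul(Add(I, s), s)), s), Rational(1, 518)))) = Add(-4, Mul(Rational(1, 6), Add(Mul(Add(-15, Add(Mul(-5, I), Mul(-5, s)), Mul(3, s), Mul(s, Add(I, s))), s), Rational(1, 518)))) = Add(-4, Mul(Rational(1, 6), Add(Mul(Add(-15, Mul(-5, I), Mul(-2, s), Mul(s, Add(I, s))), s), Rational(1, 518)))) = Add(-4, Mul(Rational(1, 6), Add(Mul(s, Add(-15, Mul(-5, I), Mul(-2, s), Mul(s, Add(I, s)))), Rational(1, 518)))) = Add(-4, Mul(Rational(1, 6), Add(Rational(1, 518), Mul(s, Add(-15, Mul(-5, I), Mul(-2, s), Mul(s, Add(I, s))))))) = Add(-4, Add(Rational(1, 3108), Mul(Rational(1, 6), s, Add(-15, Mul(-5, I), Mul(-2, s), Mul(s, Add(I, s)))))) = Add(Rational(-12431, 3108), Mul(Rational(1, 6), s, Add(-15, Mul(-5, I), Mul(-2, s), Mul(s, Add(I, s))))))
Mul(Function('Z')(-221, -90), Pow(-83253, -1)) = Mul(Add(Rational(-12431, 3108), Mul(Rational(1, 6), -221, Add(-15, Mul(-5, -90), Mul(-2, -221), Mul(-221, Add(-90, -221))))), Pow(-83253, -1)) = Mul(Add(Rational(-12431, 3108), Mul(Rational(1, 6), -221, Add(-15, 450, 442, Mul(-221, -311)))), Rational(-1, 83253)) = Mul(Add(Rational(-12431, 3108), Mul(Rational(1, 6), -221, Add(-15, 450, 442, 68731))), Rational(-1, 83253)) = Mul(Add(Rational(-12431, 3108), Mul(Rational(1, 6), -221, 69608)), Rational(-1, 83253)) = Mul(Add(Rational(-12431, 3108), Rational(-7691684, 3)), Rational(-1, 83253)) = Mul(Rational(-7968597055, 3108), Rational(-1, 83253)) = Rational(7968597055, 258750324)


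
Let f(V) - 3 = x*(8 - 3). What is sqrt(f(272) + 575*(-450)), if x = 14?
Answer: I*sqrt(258677) ≈ 508.6*I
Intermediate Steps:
f(V) = 73 (f(V) = 3 + 14*(8 - 3) = 3 + 14*5 = 3 + 70 = 73)
sqrt(f(272) + 575*(-450)) = sqrt(73 + 575*(-450)) = sqrt(73 - 258750) = sqrt(-258677) = I*sqrt(258677)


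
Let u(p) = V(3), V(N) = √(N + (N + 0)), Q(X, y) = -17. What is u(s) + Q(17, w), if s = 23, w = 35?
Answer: -17 + √6 ≈ -14.551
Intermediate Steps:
V(N) = √2*√N (V(N) = √(N + N) = √(2*N) = √2*√N)
u(p) = √6 (u(p) = √2*√3 = √6)
u(s) + Q(17, w) = √6 - 17 = -17 + √6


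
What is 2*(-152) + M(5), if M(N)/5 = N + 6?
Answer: -249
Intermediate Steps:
M(N) = 30 + 5*N (M(N) = 5*(N + 6) = 5*(6 + N) = 30 + 5*N)
2*(-152) + M(5) = 2*(-152) + (30 + 5*5) = -304 + (30 + 25) = -304 + 55 = -249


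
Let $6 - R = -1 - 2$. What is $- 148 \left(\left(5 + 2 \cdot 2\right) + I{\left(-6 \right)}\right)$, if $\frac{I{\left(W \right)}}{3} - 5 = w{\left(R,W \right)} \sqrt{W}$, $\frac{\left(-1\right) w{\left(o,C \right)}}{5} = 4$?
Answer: $-3552 + 8880 i \sqrt{6} \approx -3552.0 + 21751.0 i$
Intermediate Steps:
$R = 9$ ($R = 6 - \left(-1 - 2\right) = 6 - -3 = 6 + 3 = 9$)
$w{\left(o,C \right)} = -20$ ($w{\left(o,C \right)} = \left(-5\right) 4 = -20$)
$I{\left(W \right)} = 15 - 60 \sqrt{W}$ ($I{\left(W \right)} = 15 + 3 \left(- 20 \sqrt{W}\right) = 15 - 60 \sqrt{W}$)
$- 148 \left(\left(5 + 2 \cdot 2\right) + I{\left(-6 \right)}\right) = - 148 \left(\left(5 + 2 \cdot 2\right) + \left(15 - 60 \sqrt{-6}\right)\right) = - 148 \left(\left(5 + 4\right) + \left(15 - 60 i \sqrt{6}\right)\right) = - 148 \left(9 + \left(15 - 60 i \sqrt{6}\right)\right) = - 148 \left(24 - 60 i \sqrt{6}\right) = -3552 + 8880 i \sqrt{6}$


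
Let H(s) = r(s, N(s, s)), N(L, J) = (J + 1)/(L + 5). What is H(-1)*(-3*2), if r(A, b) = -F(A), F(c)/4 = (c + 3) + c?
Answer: 24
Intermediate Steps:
N(L, J) = (1 + J)/(5 + L)
F(c) = 12 + 8*c (F(c) = 4*((c + 3) + c) = 4*((3 + c) + c) = 4*(3 + 2*c) = 12 + 8*c)
r(A, b) = -12 - 8*A (r(A, b) = -(12 + 8*A) = -12 - 8*A)
H(s) = -12 - 8*s
H(-1)*(-3*2) = (-12 - 8*(-1))*(-3*2) = (-12 + 8)*(-6) = -4*(-6) = 24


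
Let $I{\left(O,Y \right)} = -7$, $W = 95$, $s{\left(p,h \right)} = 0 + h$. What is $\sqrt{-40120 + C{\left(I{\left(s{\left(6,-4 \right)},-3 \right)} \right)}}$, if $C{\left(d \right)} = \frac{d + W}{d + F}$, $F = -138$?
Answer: $\frac{4 i \sqrt{52720985}}{145} \approx 200.3 i$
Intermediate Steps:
$s{\left(p,h \right)} = h$
$C{\left(d \right)} = \frac{95 + d}{-138 + d}$ ($C{\left(d \right)} = \frac{d + 95}{d - 138} = \frac{95 + d}{-138 + d}$)
$\sqrt{-40120 + C{\left(I{\left(s{\left(6,-4 \right)},-3 \right)} \right)}} = \sqrt{-40120 + \frac{95 - 7}{-138 - 7}} = \sqrt{-40120 + \frac{1}{-145} \cdot 88} = \sqrt{-40120 - \frac{88}{145}} = \sqrt{- \frac{5817488}{145}} = \frac{4 i \sqrt{52720985}}{145}$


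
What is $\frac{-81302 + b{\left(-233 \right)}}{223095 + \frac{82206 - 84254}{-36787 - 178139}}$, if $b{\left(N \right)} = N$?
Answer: $- \frac{380956335}{1042367783} \approx -0.36547$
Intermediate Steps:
$\frac{-81302 + b{\left(-233 \right)}}{223095 + \frac{82206 - 84254}{-36787 - 178139}} = \frac{-81302 - 233}{223095 + \frac{82206 - 84254}{-36787 - 178139}} = - \frac{81535}{223095 - \frac{2048}{-214926}} = - \frac{81535}{223095 - - \frac{1024}{107463}} = - \frac{81535}{223095 + \frac{1024}{107463}} = - \frac{81535}{\frac{23974459009}{107463}} = \left(-81535\right) \frac{107463}{23974459009} = - \frac{380956335}{1042367783}$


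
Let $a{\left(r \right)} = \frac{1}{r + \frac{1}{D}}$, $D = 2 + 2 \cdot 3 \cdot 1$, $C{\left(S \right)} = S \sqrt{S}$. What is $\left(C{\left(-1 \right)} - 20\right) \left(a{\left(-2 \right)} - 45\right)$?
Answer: $\frac{2732}{3} + \frac{683 i}{15} \approx 910.67 + 45.533 i$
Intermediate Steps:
$C{\left(S \right)} = S^{\frac{3}{2}}$
$D = 8$ ($D = 2 + 2 \cdot 3 = 2 + 6 = 8$)
$a{\left(r \right)} = \frac{1}{\frac{1}{8} + r}$ ($a{\left(r \right)} = \frac{1}{r + \frac{1}{8}} = \frac{1}{\frac{1}{8} + r}$)
$\left(C{\left(-1 \right)} - 20\right) \left(a{\left(-2 \right)} - 45\right) = \left(\left(-1\right)^{\frac{3}{2}} - 20\right) \left(\frac{8}{1 + 8 \left(-2\right)} - 45\right) = \left(- i - 20\right) \left(\frac{8}{1 - 16} - 45\right) = \left(-20 - i\right) \left(\frac{8}{-15} - 45\right) = \left(-20 - i\right) \left(8 \left(- \frac{1}{15}\right) - 45\right) = \left(-20 - i\right) \left(- \frac{8}{15} - 45\right) = \left(-20 - i\right) \left(- \frac{683}{15}\right) = \frac{2732}{3} + \frac{683 i}{15}$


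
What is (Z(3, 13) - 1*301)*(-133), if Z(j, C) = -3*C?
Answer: 45220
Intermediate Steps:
(Z(3, 13) - 1*301)*(-133) = (-3*13 - 1*301)*(-133) = (-39 - 301)*(-133) = -340*(-133) = 45220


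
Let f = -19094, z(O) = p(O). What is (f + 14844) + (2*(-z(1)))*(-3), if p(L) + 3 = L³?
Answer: -4262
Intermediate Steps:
p(L) = -3 + L³
z(O) = -3 + O³
(f + 14844) + (2*(-z(1)))*(-3) = (-19094 + 14844) + (2*(-(-3 + 1³)))*(-3) = -4250 + (2*(-(-3 + 1)))*(-3) = -4250 + (2*(-1*(-2)))*(-3) = -4250 + (2*2)*(-3) = -4250 + 4*(-3) = -4250 - 12 = -4262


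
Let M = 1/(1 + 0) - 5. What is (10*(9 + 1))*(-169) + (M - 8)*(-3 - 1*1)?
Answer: -16852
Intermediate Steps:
M = -4 (M = 1/1 - 5 = 1 - 5 = -4)
(10*(9 + 1))*(-169) + (M - 8)*(-3 - 1*1) = (10*(9 + 1))*(-169) + (-4 - 8)*(-3 - 1*1) = (10*10)*(-169) - 12*(-3 - 1) = 100*(-169) - 12*(-4) = -16900 + 48 = -16852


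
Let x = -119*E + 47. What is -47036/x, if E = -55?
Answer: -11759/1648 ≈ -7.1353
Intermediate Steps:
x = 6592 (x = -119*(-55) + 47 = 6545 + 47 = 6592)
-47036/x = -47036/6592 = -47036*1/6592 = -11759/1648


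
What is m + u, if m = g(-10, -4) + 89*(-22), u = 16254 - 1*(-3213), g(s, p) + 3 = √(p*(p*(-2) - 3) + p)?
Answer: 17506 + 2*I*√6 ≈ 17506.0 + 4.899*I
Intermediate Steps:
g(s, p) = -3 + √(p + p*(-3 - 2*p)) (g(s, p) = -3 + √(p*(p*(-2) - 3) + p) = -3 + √(p*(-2*p - 3) + p) = -3 + √(p*(-3 - 2*p) + p) = -3 + √(p + p*(-3 - 2*p)))
u = 19467 (u = 16254 + 3213 = 19467)
m = -1961 + 2*I*√6 (m = (-3 + √2*√(-1*(-4)*(1 - 4))) + 89*(-22) = (-3 + √2*√(-1*(-4)*(-3))) - 1958 = (-3 + √2*√(-12)) - 1958 = (-3 + √2*(2*I*√3)) - 1958 = (-3 + 2*I*√6) - 1958 = -1961 + 2*I*√6 ≈ -1961.0 + 4.899*I)
m + u = (-1961 + 2*I*√6) + 19467 = 17506 + 2*I*√6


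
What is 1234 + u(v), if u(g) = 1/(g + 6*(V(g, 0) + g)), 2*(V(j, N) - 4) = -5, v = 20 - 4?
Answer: 149315/121 ≈ 1234.0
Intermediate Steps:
v = 16
V(j, N) = 3/2 (V(j, N) = 4 + (½)*(-5) = 4 - 5/2 = 3/2)
u(g) = 1/(9 + 7*g) (u(g) = 1/(g + 6*(3/2 + g)) = 1/(g + (9 + 6*g)) = 1/(9 + 7*g))
1234 + u(v) = 1234 + 1/(9 + 7*16) = 1234 + 1/(9 + 112) = 1234 + 1/121 = 149315/121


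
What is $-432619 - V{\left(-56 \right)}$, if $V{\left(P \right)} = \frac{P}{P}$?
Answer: $-432620$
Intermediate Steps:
$V{\left(P \right)} = 1$
$-432619 - V{\left(-56 \right)} = -432619 - 1 = -432620$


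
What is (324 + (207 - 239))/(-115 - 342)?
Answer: -292/457 ≈ -0.63895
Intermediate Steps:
(324 + (207 - 239))/(-115 - 342) = (324 - 32)/(-457) = 292*(-1/457) = -292/457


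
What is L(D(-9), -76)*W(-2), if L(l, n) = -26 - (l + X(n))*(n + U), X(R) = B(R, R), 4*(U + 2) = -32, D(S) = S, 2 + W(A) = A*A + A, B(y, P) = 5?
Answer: 0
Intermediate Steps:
W(A) = -2 + A + A² (W(A) = -2 + (A*A + A) = -2 + (A² + A) = -2 + (A + A²) = -2 + A + A²)
U = -10 (U = -2 + (¼)*(-32) = -2 - 8 = -10)
X(R) = 5
L(l, n) = -26 - (-10 + n)*(5 + l) (L(l, n) = -26 - (l + 5)*(n - 10) = -26 - (5 + l)*(-10 + n) = -26 - (-10 + n)*(5 + l))
L(D(-9), -76)*W(-2) = (24 - 5*(-76) + 10*(-9) - 1*(-9)*(-76))*(-2 - 2 + (-2)²) = (24 + 380 - 90 - 684)*(-2 - 2 + 4) = -370*0 = 0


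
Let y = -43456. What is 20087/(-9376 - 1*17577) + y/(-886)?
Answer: 576736243/11940179 ≈ 48.302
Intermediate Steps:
20087/(-9376 - 1*17577) + y/(-886) = 20087/(-9376 - 1*17577) - 43456/(-886) = 20087/(-9376 - 17577) - 43456*(-1/886) = 20087/(-26953) + 21728/443 = 20087*(-1/26953) + 21728/443 = -20087/26953 + 21728/443 = 576736243/11940179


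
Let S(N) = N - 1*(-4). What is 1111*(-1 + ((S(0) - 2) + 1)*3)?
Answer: 8888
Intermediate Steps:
S(N) = 4 + N (S(N) = N + 4 = 4 + N)
1111*(-1 + ((S(0) - 2) + 1)*3) = 1111*(-1 + (((4 + 0) - 2) + 1)*3) = 1111*(-1 + ((4 - 2) + 1)*3) = 1111*(-1 + (2 + 1)*3) = 1111*(-1 + 3*3) = 1111*(-1 + 9) = 1111*8 = 8888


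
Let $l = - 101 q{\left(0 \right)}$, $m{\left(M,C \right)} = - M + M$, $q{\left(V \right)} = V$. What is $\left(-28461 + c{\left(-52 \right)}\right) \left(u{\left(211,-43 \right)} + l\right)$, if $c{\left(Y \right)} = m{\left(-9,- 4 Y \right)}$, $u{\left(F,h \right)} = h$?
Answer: $1223823$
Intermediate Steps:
$m{\left(M,C \right)} = 0$
$c{\left(Y \right)} = 0$
$l = 0$ ($l = \left(-101\right) 0 = 0$)
$\left(-28461 + c{\left(-52 \right)}\right) \left(u{\left(211,-43 \right)} + l\right) = \left(-28461 + 0\right) \left(-43 + 0\right) = \left(-28461\right) \left(-43\right) = 1223823$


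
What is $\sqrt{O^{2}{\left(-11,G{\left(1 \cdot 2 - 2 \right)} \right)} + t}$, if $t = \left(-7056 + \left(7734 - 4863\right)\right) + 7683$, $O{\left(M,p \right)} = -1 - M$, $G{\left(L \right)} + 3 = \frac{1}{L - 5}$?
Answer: $\sqrt{3598} \approx 59.983$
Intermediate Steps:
$G{\left(L \right)} = -3 + \frac{1}{-5 + L}$ ($G{\left(L \right)} = -3 + \frac{1}{L - 5} = -3 + \frac{1}{-5 + L}$)
$t = 3498$ ($t = \left(-7056 + \left(7734 - 4863\right)\right) + 7683 = \left(-7056 + 2871\right) + 7683 = -4185 + 7683 = 3498$)
$\sqrt{O^{2}{\left(-11,G{\left(1 \cdot 2 - 2 \right)} \right)} + t} = \sqrt{\left(-1 - -11\right)^{2} + 3498} = \sqrt{\left(-1 + 11\right)^{2} + 3498} = \sqrt{10^{2} + 3498} = \sqrt{100 + 3498} = \sqrt{3598}$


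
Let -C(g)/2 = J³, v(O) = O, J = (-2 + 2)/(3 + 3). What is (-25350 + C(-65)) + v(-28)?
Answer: -25378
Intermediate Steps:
J = 0 (J = 0/6 = 0*(⅙) = 0)
C(g) = 0 (C(g) = -2*0³ = -2*0 = 0)
(-25350 + C(-65)) + v(-28) = (-25350 + 0) - 28 = -25350 - 28 = -25378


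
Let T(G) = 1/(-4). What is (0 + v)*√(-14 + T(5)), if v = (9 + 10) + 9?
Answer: 14*I*√57 ≈ 105.7*I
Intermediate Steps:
T(G) = -¼
v = 28 (v = 19 + 9 = 28)
(0 + v)*√(-14 + T(5)) = (0 + 28)*√(-14 - ¼) = 28*√(-57/4) = 28*(I*√57/2) = 14*I*√57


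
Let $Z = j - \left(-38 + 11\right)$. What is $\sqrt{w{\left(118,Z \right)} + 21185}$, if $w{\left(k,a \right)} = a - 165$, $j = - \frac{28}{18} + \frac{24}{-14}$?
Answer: $\frac{\sqrt{9280285}}{21} \approx 145.06$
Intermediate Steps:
$j = - \frac{206}{63}$ ($j = \left(-28\right) \frac{1}{18} + 24 \left(- \frac{1}{14}\right) = - \frac{14}{9} - \frac{12}{7} = - \frac{206}{63} \approx -3.2698$)
$Z = \frac{1495}{63}$ ($Z = - \frac{206}{63} - \left(-38 + 11\right) = - \frac{206}{63} - -27 = - \frac{206}{63} + 27 = \frac{1495}{63} \approx 23.73$)
$w{\left(k,a \right)} = -165 + a$
$\sqrt{w{\left(118,Z \right)} + 21185} = \sqrt{\left(-165 + \frac{1495}{63}\right) + 21185} = \sqrt{- \frac{8900}{63} + 21185} = \sqrt{\frac{1325755}{63}} = \frac{\sqrt{9280285}}{21}$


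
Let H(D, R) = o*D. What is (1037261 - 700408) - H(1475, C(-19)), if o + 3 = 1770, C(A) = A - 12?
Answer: -2269472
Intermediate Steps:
C(A) = -12 + A
o = 1767 (o = -3 + 1770 = 1767)
H(D, R) = 1767*D
(1037261 - 700408) - H(1475, C(-19)) = (1037261 - 700408) - 1767*1475 = 336853 - 1*2606325 = 336853 - 2606325 = -2269472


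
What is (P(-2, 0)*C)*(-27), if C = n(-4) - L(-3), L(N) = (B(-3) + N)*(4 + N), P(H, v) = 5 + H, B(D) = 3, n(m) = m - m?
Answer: 0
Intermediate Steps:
n(m) = 0
L(N) = (3 + N)*(4 + N)
C = 0 (C = 0 - (12 + (-3)² + 7*(-3)) = 0 - (12 + 9 - 21) = 0 - 1*0 = 0 + 0 = 0)
(P(-2, 0)*C)*(-27) = ((5 - 2)*0)*(-27) = (3*0)*(-27) = 0*(-27) = 0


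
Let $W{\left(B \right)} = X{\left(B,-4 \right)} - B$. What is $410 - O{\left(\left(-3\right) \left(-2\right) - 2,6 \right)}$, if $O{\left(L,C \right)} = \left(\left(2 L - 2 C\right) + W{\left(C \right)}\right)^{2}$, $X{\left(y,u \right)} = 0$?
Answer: $310$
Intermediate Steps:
$W{\left(B \right)} = - B$ ($W{\left(B \right)} = 0 - B = - B$)
$O{\left(L,C \right)} = \left(- 3 C + 2 L\right)^{2}$ ($O{\left(L,C \right)} = \left(\left(2 L - 2 C\right) - C\right)^{2} = \left(\left(- 2 C + 2 L\right) - C\right)^{2} = \left(- 3 C + 2 L\right)^{2}$)
$410 - O{\left(\left(-3\right) \left(-2\right) - 2,6 \right)} = 410 - \left(\left(-3\right) 6 + 2 \left(\left(-3\right) \left(-2\right) - 2\right)\right)^{2} = 410 - \left(-18 + 2 \left(6 - 2\right)\right)^{2} = 410 - \left(-18 + 2 \cdot 4\right)^{2} = 410 - \left(-18 + 8\right)^{2} = 410 - \left(-10\right)^{2} = 410 - 100 = 310$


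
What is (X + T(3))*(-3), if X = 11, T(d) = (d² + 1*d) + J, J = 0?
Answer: -69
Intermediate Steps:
T(d) = d + d² (T(d) = (d² + 1*d) + 0 = (d² + d) + 0 = (d + d²) + 0 = d + d²)
(X + T(3))*(-3) = (11 + 3*(1 + 3))*(-3) = (11 + 3*4)*(-3) = (11 + 12)*(-3) = 23*(-3) = -69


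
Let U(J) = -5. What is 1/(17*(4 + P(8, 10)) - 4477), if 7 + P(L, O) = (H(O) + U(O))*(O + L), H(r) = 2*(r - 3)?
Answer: -1/1774 ≈ -0.00056370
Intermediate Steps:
H(r) = -6 + 2*r (H(r) = 2*(-3 + r) = -6 + 2*r)
P(L, O) = -7 + (-11 + 2*O)*(L + O) (P(L, O) = -7 + ((-6 + 2*O) - 5)*(O + L) = -7 + (-11 + 2*O)*(L + O))
1/(17*(4 + P(8, 10)) - 4477) = 1/(17*(4 + (-7 - 11*8 - 11*10 + 2*10² + 2*8*10)) - 4477) = 1/(17*(4 + (-7 - 88 - 110 + 2*100 + 160)) - 4477) = 1/(17*(4 + (-7 - 88 - 110 + 200 + 160)) - 4477) = 1/(17*(4 + 155) - 4477) = 1/(17*159 - 4477) = 1/(2703 - 4477) = 1/(-1774) = -1/1774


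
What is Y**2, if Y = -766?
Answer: 586756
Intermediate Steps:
Y**2 = (-766)**2 = 586756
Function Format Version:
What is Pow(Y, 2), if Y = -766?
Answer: 586756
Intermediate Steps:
Pow(Y, 2) = Pow(-766, 2) = 586756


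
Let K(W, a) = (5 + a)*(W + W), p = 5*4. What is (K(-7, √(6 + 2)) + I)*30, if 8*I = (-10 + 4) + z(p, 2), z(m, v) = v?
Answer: -2115 - 840*√2 ≈ -3302.9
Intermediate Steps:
p = 20
I = -½ (I = ((-10 + 4) + 2)/8 = (-6 + 2)/8 = (⅛)*(-4) = -½ ≈ -0.50000)
K(W, a) = 2*W*(5 + a) (K(W, a) = (5 + a)*(2*W) = 2*W*(5 + a))
(K(-7, √(6 + 2)) + I)*30 = (2*(-7)*(5 + √(6 + 2)) - ½)*30 = (2*(-7)*(5 + √8) - ½)*30 = (2*(-7)*(5 + 2*√2) - ½)*30 = ((-70 - 28*√2) - ½)*30 = (-141/2 - 28*√2)*30 = -2115 - 840*√2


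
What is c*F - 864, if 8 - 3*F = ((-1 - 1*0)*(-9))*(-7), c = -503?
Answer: -38305/3 ≈ -12768.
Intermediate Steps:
F = 71/3 (F = 8/3 - (-1 - 1*0)*(-9)*(-7)/3 = 8/3 - (-1 + 0)*(-9)*(-7)/3 = 8/3 - (-1*(-9))*(-7)/3 = 8/3 - 3*(-7) = 8/3 - ⅓*(-63) = 8/3 + 21 = 71/3 ≈ 23.667)
c*F - 864 = -503*71/3 - 864 = -35713/3 - 864 = -38305/3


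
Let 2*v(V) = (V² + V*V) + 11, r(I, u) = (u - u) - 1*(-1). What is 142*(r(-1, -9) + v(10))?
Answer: 15123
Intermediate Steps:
r(I, u) = 1 (r(I, u) = 0 + 1 = 1)
v(V) = 11/2 + V² (v(V) = ((V² + V*V) + 11)/2 = ((V² + V²) + 11)/2 = (2*V² + 11)/2 = (11 + 2*V²)/2 = 11/2 + V²)
142*(r(-1, -9) + v(10)) = 142*(1 + (11/2 + 10²)) = 142*(1 + (11/2 + 100)) = 142*(1 + 211/2) = 142*(213/2) = 15123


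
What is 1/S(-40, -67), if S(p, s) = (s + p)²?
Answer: 1/11449 ≈ 8.7344e-5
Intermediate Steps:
S(p, s) = (p + s)²
1/S(-40, -67) = 1/((-40 - 67)²) = 1/((-107)²) = 1/11449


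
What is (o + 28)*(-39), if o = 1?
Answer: -1131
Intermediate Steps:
(o + 28)*(-39) = (1 + 28)*(-39) = 29*(-39) = -1131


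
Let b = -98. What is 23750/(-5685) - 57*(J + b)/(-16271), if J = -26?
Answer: -85323566/18500127 ≈ -4.6121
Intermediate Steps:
23750/(-5685) - 57*(J + b)/(-16271) = 23750/(-5685) - 57*(-26 - 98)/(-16271) = 23750*(-1/5685) - 57*(-124)*(-1/16271) = -4750/1137 + 7068*(-1/16271) = -4750/1137 - 7068/16271 = -85323566/18500127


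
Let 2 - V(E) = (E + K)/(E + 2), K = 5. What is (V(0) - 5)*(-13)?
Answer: 143/2 ≈ 71.500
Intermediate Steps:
V(E) = 2 - (5 + E)/(2 + E) (V(E) = 2 - (E + 5)/(E + 2) = 2 - (5 + E)/(2 + E))
(V(0) - 5)*(-13) = ((-1 + 0)/(2 + 0) - 5)*(-13) = (-1/2 - 5)*(-13) = ((½)*(-1) - 5)*(-13) = (-½ - 5)*(-13) = -11/2*(-13) = 143/2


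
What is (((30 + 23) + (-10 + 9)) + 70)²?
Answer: 14884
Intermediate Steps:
(((30 + 23) + (-10 + 9)) + 70)² = ((53 - 1) + 70)² = (52 + 70)² = 122² = 14884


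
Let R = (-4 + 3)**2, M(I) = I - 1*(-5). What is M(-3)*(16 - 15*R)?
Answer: 2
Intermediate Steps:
M(I) = 5 + I (M(I) = I + 5 = 5 + I)
R = 1 (R = (-1)**2 = 1)
M(-3)*(16 - 15*R) = (5 - 3)*(16 - 15*1) = 2*(16 - 15) = 2*1 = 2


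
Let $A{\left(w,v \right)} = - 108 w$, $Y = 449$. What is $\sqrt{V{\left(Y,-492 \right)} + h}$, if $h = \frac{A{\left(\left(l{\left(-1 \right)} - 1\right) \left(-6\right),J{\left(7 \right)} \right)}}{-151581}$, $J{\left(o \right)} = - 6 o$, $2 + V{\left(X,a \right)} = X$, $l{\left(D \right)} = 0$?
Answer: $\frac{\sqrt{1141191958695}}{50527} \approx 21.142$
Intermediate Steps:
$V{\left(X,a \right)} = -2 + X$
$h = \frac{216}{50527}$ ($h = \frac{\left(-108\right) \left(0 - 1\right) \left(-6\right)}{-151581} = - 108 \left(\left(-1\right) \left(-6\right)\right) \left(- \frac{1}{151581}\right) = \left(-108\right) 6 \left(- \frac{1}{151581}\right) = \left(-648\right) \left(- \frac{1}{151581}\right) = \frac{216}{50527} \approx 0.0042749$)
$\sqrt{V{\left(Y,-492 \right)} + h} = \sqrt{\left(-2 + 449\right) + \frac{216}{50527}} = \sqrt{447 + \frac{216}{50527}} = \sqrt{\frac{22585785}{50527}} = \frac{\sqrt{1141191958695}}{50527}$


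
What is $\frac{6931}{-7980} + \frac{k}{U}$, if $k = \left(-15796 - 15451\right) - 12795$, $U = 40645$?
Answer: $- \frac{126633131}{64869420} \approx -1.9521$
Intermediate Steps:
$k = -44042$ ($k = -31247 - 12795 = -44042$)
$\frac{6931}{-7980} + \frac{k}{U} = \frac{6931}{-7980} - \frac{44042}{40645} = 6931 \left(- \frac{1}{7980}\right) - \frac{44042}{40645} = - \frac{6931}{7980} - \frac{44042}{40645} = - \frac{126633131}{64869420}$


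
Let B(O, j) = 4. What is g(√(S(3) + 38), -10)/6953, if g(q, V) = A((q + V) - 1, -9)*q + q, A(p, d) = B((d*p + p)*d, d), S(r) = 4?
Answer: 5*√42/6953 ≈ 0.0046604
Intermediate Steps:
A(p, d) = 4
g(q, V) = 5*q (g(q, V) = 4*q + q = 5*q)
g(√(S(3) + 38), -10)/6953 = (5*√(4 + 38))/6953 = (5*√42)*(1/6953) = 5*√42/6953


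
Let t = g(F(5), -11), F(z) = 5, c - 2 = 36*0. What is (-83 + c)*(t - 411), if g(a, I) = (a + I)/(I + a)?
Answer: 33210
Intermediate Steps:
c = 2 (c = 2 + 36*0 = 2 + 0 = 2)
g(a, I) = 1 (g(a, I) = (I + a)/(I + a) = 1)
t = 1
(-83 + c)*(t - 411) = (-83 + 2)*(1 - 411) = -81*(-410) = 33210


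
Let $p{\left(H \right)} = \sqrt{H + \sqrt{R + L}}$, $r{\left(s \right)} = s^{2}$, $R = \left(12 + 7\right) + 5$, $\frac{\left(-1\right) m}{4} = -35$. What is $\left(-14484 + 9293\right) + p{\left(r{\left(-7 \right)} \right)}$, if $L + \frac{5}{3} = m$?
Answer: $-5191 + \frac{\sqrt{441 + 3 \sqrt{1461}}}{3} \approx -5183.1$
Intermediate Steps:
$m = 140$ ($m = \left(-4\right) \left(-35\right) = 140$)
$L = \frac{415}{3}$ ($L = - \frac{5}{3} + 140 = \frac{415}{3} \approx 138.33$)
$R = 24$ ($R = 19 + 5 = 24$)
$p{\left(H \right)} = \sqrt{H + \frac{\sqrt{1461}}{3}}$ ($p{\left(H \right)} = \sqrt{H + \sqrt{24 + \frac{415}{3}}} = \sqrt{H + \sqrt{\frac{487}{3}}} = \sqrt{H + \frac{\sqrt{1461}}{3}}$)
$\left(-14484 + 9293\right) + p{\left(r{\left(-7 \right)} \right)} = \left(-14484 + 9293\right) + \frac{\sqrt{3 \sqrt{1461} + 9 \left(-7\right)^{2}}}{3} = -5191 + \frac{\sqrt{3 \sqrt{1461} + 9 \cdot 49}}{3} = -5191 + \frac{\sqrt{3 \sqrt{1461} + 441}}{3} = -5191 + \frac{\sqrt{441 + 3 \sqrt{1461}}}{3}$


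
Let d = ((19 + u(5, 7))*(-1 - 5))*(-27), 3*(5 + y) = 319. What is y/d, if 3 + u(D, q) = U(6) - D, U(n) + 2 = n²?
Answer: 152/10935 ≈ 0.013900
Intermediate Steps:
U(n) = -2 + n²
u(D, q) = 31 - D (u(D, q) = -3 + ((-2 + 6²) - D) = -3 + ((-2 + 36) - D) = -3 + (34 - D) = 31 - D)
y = 304/3 (y = -5 + (⅓)*319 = -5 + 319/3 = 304/3 ≈ 101.33)
d = 7290 (d = ((19 + (31 - 1*5))*(-1 - 5))*(-27) = ((19 + (31 - 5))*(-6))*(-27) = ((19 + 26)*(-6))*(-27) = (45*(-6))*(-27) = -270*(-27) = 7290)
y/d = (304/3)/7290 = (304/3)*(1/7290) = 152/10935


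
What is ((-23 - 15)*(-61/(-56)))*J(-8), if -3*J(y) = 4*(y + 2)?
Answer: -2318/7 ≈ -331.14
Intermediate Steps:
J(y) = -8/3 - 4*y/3 (J(y) = -4*(y + 2)/3 = -4*(2 + y)/3 = -(8 + 4*y)/3 = -8/3 - 4*y/3)
((-23 - 15)*(-61/(-56)))*J(-8) = ((-23 - 15)*(-61/(-56)))*(-8/3 - 4/3*(-8)) = (-(-2318)*(-1)/56)*(-8/3 + 32/3) = -38*61/56*8 = -1159/28*8 = -2318/7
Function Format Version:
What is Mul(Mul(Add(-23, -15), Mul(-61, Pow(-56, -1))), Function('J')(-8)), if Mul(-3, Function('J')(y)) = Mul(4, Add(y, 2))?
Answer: Rational(-2318, 7) ≈ -331.14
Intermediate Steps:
Function('J')(y) = Add(Rational(-8, 3), Mul(Rational(-4, 3), y)) (Function('J')(y) = Mul(Rational(-1, 3), Mul(4, Add(y, 2))) = Mul(Rational(-1, 3), Mul(4, Add(2, y))) = Mul(Rational(-1, 3), Add(8, Mul(4, y))) = Add(Rational(-8, 3), Mul(Rational(-4, 3), y)))
Mul(Mul(Add(-23, -15), Mul(-61, Pow(-56, -1))), Function('J')(-8)) = Mul(Mul(Add(-23, -15), Mul(-61, Pow(-56, -1))), Add(Rational(-8, 3), Mul(Rational(-4, 3), -8))) = Mul(Mul(-38, Mul(-61, Rational(-1, 56))), Add(Rational(-8, 3), Rational(32, 3))) = Mul(Mul(-38, Rational(61, 56)), 8) = Mul(Rational(-1159, 28), 8) = Rational(-2318, 7)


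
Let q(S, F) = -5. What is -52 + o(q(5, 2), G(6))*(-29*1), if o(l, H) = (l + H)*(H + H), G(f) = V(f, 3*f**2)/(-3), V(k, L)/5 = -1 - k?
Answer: -41068/9 ≈ -4563.1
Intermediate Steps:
V(k, L) = -5 - 5*k (V(k, L) = 5*(-1 - k) = -5 - 5*k)
G(f) = 5/3 + 5*f/3 (G(f) = (-5 - 5*f)/(-3) = (-5 - 5*f)*(-1/3) = 5/3 + 5*f/3)
o(l, H) = 2*H*(H + l) (o(l, H) = (H + l)*(2*H) = 2*H*(H + l))
-52 + o(q(5, 2), G(6))*(-29*1) = -52 + (2*(5/3 + (5/3)*6)*((5/3 + (5/3)*6) - 5))*(-29*1) = -52 + (2*(5/3 + 10)*((5/3 + 10) - 5))*(-29) = -52 + (2*(35/3)*(35/3 - 5))*(-29) = -52 + (2*(35/3)*(20/3))*(-29) = -52 + (1400/9)*(-29) = -52 - 40600/9 = -41068/9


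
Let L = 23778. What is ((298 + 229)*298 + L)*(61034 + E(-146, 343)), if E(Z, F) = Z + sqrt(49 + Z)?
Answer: 11010011712 + 180824*I*sqrt(97) ≈ 1.101e+10 + 1.7809e+6*I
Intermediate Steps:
((298 + 229)*298 + L)*(61034 + E(-146, 343)) = ((298 + 229)*298 + 23778)*(61034 + (-146 + sqrt(49 - 146))) = (527*298 + 23778)*(61034 + (-146 + sqrt(-97))) = (157046 + 23778)*(61034 + (-146 + I*sqrt(97))) = 180824*(60888 + I*sqrt(97)) = 11010011712 + 180824*I*sqrt(97)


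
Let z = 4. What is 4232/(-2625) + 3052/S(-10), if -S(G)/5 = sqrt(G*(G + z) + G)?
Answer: -4232/2625 - 1526*sqrt(2)/25 ≈ -87.936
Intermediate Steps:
S(G) = -5*sqrt(G + G*(4 + G)) (S(G) = -5*sqrt(G*(G + 4) + G) = -5*sqrt(G*(4 + G) + G) = -5*sqrt(G + G*(4 + G)))
4232/(-2625) + 3052/S(-10) = 4232/(-2625) + 3052/((-5*5*sqrt(2))) = 4232*(-1/2625) + 3052/((-5*5*sqrt(2))) = -4232/2625 + 3052/((-25*sqrt(2))) = -4232/2625 + 3052*(-sqrt(2)/50) = -4232/2625 - 1526*sqrt(2)/25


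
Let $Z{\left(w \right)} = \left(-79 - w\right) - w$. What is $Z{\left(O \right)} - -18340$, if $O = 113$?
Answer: $18035$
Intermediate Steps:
$Z{\left(w \right)} = -79 - 2 w$
$Z{\left(O \right)} - -18340 = \left(-79 - 226\right) - -18340 = \left(-79 - 226\right) + 18340 = -305 + 18340 = 18035$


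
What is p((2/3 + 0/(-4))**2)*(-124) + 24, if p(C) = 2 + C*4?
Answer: -4000/9 ≈ -444.44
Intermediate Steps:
p(C) = 2 + 4*C
p((2/3 + 0/(-4))**2)*(-124) + 24 = (2 + 4*(2/3 + 0/(-4))**2)*(-124) + 24 = (2 + 4*(2*(1/3) + 0*(-1/4))**2)*(-124) + 24 = (2 + 4*(2/3 + 0)**2)*(-124) + 24 = (2 + 4*(2/3)**2)*(-124) + 24 = (2 + 4*(4/9))*(-124) + 24 = (2 + 16/9)*(-124) + 24 = (34/9)*(-124) + 24 = -4216/9 + 24 = -4000/9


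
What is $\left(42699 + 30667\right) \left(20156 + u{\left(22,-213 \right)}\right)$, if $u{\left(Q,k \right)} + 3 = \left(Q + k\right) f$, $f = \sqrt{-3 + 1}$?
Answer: $1478544998 - 14012906 i \sqrt{2} \approx 1.4785 \cdot 10^{9} - 1.9817 \cdot 10^{7} i$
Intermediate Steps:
$f = i \sqrt{2}$ ($f = \sqrt{-2} = i \sqrt{2} \approx 1.4142 i$)
$u{\left(Q,k \right)} = -3 + i \sqrt{2} \left(Q + k\right)$ ($u{\left(Q,k \right)} = -3 + \left(Q + k\right) i \sqrt{2} = -3 + i \sqrt{2} \left(Q + k\right)$)
$\left(42699 + 30667\right) \left(20156 + u{\left(22,-213 \right)}\right) = \left(42699 + 30667\right) \left(20156 + \left(-3 + i 22 \sqrt{2} + i \left(-213\right) \sqrt{2}\right)\right) = 73366 \left(20156 - \left(3 + 191 i \sqrt{2}\right)\right) = 73366 \left(20153 - 191 i \sqrt{2}\right) = 1478544998 - 14012906 i \sqrt{2}$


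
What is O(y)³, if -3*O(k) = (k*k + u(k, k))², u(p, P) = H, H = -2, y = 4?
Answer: -7529536/27 ≈ -2.7887e+5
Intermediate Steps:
u(p, P) = -2
O(k) = -(-2 + k²)²/3 (O(k) = -(k*k - 2)²/3 = -(k² - 2)²/3 = -(-2 + k²)²/3)
O(y)³ = (-(-2 + 4²)²/3)³ = (-(-2 + 16)²/3)³ = (-⅓*14²)³ = (-⅓*196)³ = (-196/3)³ = -7529536/27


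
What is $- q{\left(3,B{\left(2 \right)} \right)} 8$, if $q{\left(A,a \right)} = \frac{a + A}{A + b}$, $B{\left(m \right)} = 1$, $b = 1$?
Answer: $-8$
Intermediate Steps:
$q{\left(A,a \right)} = \frac{A + a}{1 + A}$ ($q{\left(A,a \right)} = \frac{a + A}{A + 1} = \frac{A + a}{1 + A}$)
$- q{\left(3,B{\left(2 \right)} \right)} 8 = - \frac{3 + 1}{1 + 3} \cdot 8 = - \frac{4}{4} \cdot 8 = \left(-1\right) 1 \cdot 8 = \left(-1\right) 8 = -8$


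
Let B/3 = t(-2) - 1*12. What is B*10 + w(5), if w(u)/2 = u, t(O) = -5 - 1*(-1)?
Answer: -470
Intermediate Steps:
t(O) = -4 (t(O) = -5 + 1 = -4)
w(u) = 2*u
B = -48 (B = 3*(-4 - 1*12) = 3*(-4 - 12) = 3*(-16) = -48)
B*10 + w(5) = -48*10 + 2*5 = -480 + 10 = -470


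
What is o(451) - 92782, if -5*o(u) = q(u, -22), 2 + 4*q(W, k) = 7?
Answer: -371129/4 ≈ -92782.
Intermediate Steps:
q(W, k) = 5/4 (q(W, k) = -½ + (¼)*7 = -½ + 7/4 = 5/4)
o(u) = -¼ (o(u) = -⅕*5/4 = -¼)
o(451) - 92782 = -¼ - 92782 = -371129/4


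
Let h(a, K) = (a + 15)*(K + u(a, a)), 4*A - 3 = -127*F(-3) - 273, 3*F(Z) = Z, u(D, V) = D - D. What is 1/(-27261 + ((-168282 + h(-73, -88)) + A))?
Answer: -4/761899 ≈ -5.2500e-6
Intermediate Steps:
u(D, V) = 0
F(Z) = Z/3
A = -143/4 (A = 3/4 + (-127*(-3)/3 - 273)/4 = 3/4 + (-127*(-1) - 273)/4 = 3/4 + (127 - 273)/4 = 3/4 + (1/4)*(-146) = 3/4 - 73/2 = -143/4 ≈ -35.750)
h(a, K) = K*(15 + a) (h(a, K) = (a + 15)*(K + 0) = (15 + a)*K = K*(15 + a))
1/(-27261 + ((-168282 + h(-73, -88)) + A)) = 1/(-27261 + ((-168282 - 88*(15 - 73)) - 143/4)) = 1/(-27261 + ((-168282 - 88*(-58)) - 143/4)) = 1/(-27261 + ((-168282 + 5104) - 143/4)) = 1/(-27261 + (-163178 - 143/4)) = 1/(-27261 - 652855/4) = 1/(-761899/4) = -4/761899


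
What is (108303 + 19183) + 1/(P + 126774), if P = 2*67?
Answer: 16178993289/126908 ≈ 1.2749e+5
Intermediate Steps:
P = 134
(108303 + 19183) + 1/(P + 126774) = (108303 + 19183) + 1/(134 + 126774) = 127486 + 1/126908 = 16178993289/126908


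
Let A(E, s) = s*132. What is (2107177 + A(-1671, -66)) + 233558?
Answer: 2332023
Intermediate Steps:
A(E, s) = 132*s
(2107177 + A(-1671, -66)) + 233558 = (2107177 + 132*(-66)) + 233558 = (2107177 - 8712) + 233558 = 2098465 + 233558 = 2332023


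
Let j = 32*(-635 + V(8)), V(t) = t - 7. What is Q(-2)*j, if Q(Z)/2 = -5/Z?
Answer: -101440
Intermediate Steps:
V(t) = -7 + t
Q(Z) = -10/Z (Q(Z) = 2*(-5/Z) = -10/Z)
j = -20288 (j = 32*(-635 + (-7 + 8)) = 32*(-635 + 1) = 32*(-634) = -20288)
Q(-2)*j = -10/(-2)*(-20288) = -10*(-½)*(-20288) = 5*(-20288) = -101440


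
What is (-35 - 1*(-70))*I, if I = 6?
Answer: 210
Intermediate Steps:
(-35 - 1*(-70))*I = (-35 - 1*(-70))*6 = (-35 + 70)*6 = 35*6 = 210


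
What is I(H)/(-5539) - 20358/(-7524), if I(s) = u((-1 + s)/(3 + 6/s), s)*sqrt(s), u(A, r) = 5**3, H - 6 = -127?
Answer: 1131/418 - 1375*I/5539 ≈ 2.7057 - 0.24824*I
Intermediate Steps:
H = -121 (H = 6 - 127 = -121)
u(A, r) = 125
I(s) = 125*sqrt(s)
I(H)/(-5539) - 20358/(-7524) = (125*sqrt(-121))/(-5539) - 20358/(-7524) = (125*(11*I))*(-1/5539) - 20358*(-1/7524) = (1375*I)*(-1/5539) + 1131/418 = -1375*I/5539 + 1131/418 = 1131/418 - 1375*I/5539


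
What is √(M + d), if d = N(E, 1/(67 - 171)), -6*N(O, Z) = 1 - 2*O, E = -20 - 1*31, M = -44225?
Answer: I*√1592718/6 ≈ 210.34*I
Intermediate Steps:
E = -51 (E = -20 - 31 = -51)
N(O, Z) = -⅙ + O/3 (N(O, Z) = -(1 - 2*O)/6 = -⅙ + O/3)
d = -103/6 (d = -⅙ + (⅓)*(-51) = -⅙ - 17 = -103/6 ≈ -17.167)
√(M + d) = √(-44225 - 103/6) = √(-265453/6) = I*√1592718/6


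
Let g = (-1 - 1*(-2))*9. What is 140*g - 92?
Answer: 1168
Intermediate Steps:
g = 9 (g = (-1 + 2)*9 = 1*9 = 9)
140*g - 92 = 140*9 - 92 = 1260 - 92 = 1168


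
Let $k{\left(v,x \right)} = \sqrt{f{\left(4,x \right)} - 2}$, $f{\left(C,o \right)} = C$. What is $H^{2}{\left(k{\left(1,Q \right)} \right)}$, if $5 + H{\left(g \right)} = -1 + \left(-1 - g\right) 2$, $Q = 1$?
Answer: $72 + 32 \sqrt{2} \approx 117.25$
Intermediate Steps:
$k{\left(v,x \right)} = \sqrt{2}$ ($k{\left(v,x \right)} = \sqrt{4 - 2} = \sqrt{2}$)
$H{\left(g \right)} = -8 - 2 g$ ($H{\left(g \right)} = -5 + \left(-1 + \left(-1 - g\right) 2\right) = -5 - \left(3 + 2 g\right) = -8 - 2 g$)
$H^{2}{\left(k{\left(1,Q \right)} \right)} = \left(-8 - 2 \sqrt{2}\right)^{2}$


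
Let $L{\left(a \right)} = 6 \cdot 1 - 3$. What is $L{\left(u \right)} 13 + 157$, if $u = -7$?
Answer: $196$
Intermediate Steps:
$L{\left(a \right)} = 3$ ($L{\left(a \right)} = 6 - 3 = 3$)
$L{\left(u \right)} 13 + 157 = 3 \cdot 13 + 157 = 39 + 157 = 196$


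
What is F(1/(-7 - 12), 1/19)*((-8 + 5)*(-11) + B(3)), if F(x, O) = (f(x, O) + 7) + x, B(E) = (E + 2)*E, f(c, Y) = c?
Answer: 6288/19 ≈ 330.95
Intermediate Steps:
B(E) = E*(2 + E) (B(E) = (2 + E)*E = E*(2 + E))
F(x, O) = 7 + 2*x (F(x, O) = (x + 7) + x = (7 + x) + x = 7 + 2*x)
F(1/(-7 - 12), 1/19)*((-8 + 5)*(-11) + B(3)) = (7 + 2/(-7 - 12))*((-8 + 5)*(-11) + 3*(2 + 3)) = (7 + 2/(-19))*(-3*(-11) + 3*5) = (7 + 2*(-1/19))*(33 + 15) = (7 - 2/19)*48 = (131/19)*48 = 6288/19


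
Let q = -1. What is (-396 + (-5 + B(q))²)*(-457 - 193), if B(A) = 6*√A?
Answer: 264550 + 39000*I ≈ 2.6455e+5 + 39000.0*I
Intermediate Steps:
(-396 + (-5 + B(q))²)*(-457 - 193) = (-396 + (-5 + 6*√(-1))²)*(-457 - 193) = (-396 + (-5 + 6*I)²)*(-650) = 257400 - 650*(-5 + 6*I)²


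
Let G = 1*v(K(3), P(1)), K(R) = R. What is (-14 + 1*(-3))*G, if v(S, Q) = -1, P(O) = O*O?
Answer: 17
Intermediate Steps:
P(O) = O²
G = -1 (G = 1*(-1) = -1)
(-14 + 1*(-3))*G = (-14 + 1*(-3))*(-1) = (-14 - 3)*(-1) = -17*(-1) = 17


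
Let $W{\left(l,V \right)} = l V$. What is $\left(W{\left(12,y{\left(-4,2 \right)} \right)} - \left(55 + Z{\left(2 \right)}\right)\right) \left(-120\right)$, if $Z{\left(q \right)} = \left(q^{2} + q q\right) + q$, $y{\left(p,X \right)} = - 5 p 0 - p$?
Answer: $2040$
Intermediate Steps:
$y{\left(p,X \right)} = - p$ ($y{\left(p,X \right)} = 0 - p = - p$)
$Z{\left(q \right)} = q + 2 q^{2}$ ($Z{\left(q \right)} = \left(q^{2} + q^{2}\right) + q = 2 q^{2} + q = q + 2 q^{2}$)
$W{\left(l,V \right)} = V l$
$\left(W{\left(12,y{\left(-4,2 \right)} \right)} - \left(55 + Z{\left(2 \right)}\right)\right) \left(-120\right) = \left(\left(-1\right) \left(-4\right) 12 - \left(55 + 2 \left(1 + 2 \cdot 2\right)\right)\right) \left(-120\right) = \left(4 \cdot 12 - \left(55 + 2 \left(1 + 4\right)\right)\right) \left(-120\right) = \left(48 - \left(55 + 2 \cdot 5\right)\right) \left(-120\right) = \left(48 - 65\right) \left(-120\right) = \left(-17\right) \left(-120\right) = 2040$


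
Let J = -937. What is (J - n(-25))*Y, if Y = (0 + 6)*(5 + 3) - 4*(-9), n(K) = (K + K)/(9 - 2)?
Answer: -78108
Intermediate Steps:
n(K) = 2*K/7 (n(K) = (2*K)/7 = (2*K)*(⅐) = 2*K/7)
Y = 84 (Y = 6*8 + 36 = 48 + 36 = 84)
(J - n(-25))*Y = (-937 - 2*(-25)/7)*84 = (-937 - 1*(-50/7))*84 = (-937 + 50/7)*84 = -6509/7*84 = -78108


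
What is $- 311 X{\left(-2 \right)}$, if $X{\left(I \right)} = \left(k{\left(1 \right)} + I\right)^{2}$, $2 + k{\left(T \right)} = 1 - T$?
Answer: $-4976$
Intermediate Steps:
$k{\left(T \right)} = -1 - T$ ($k{\left(T \right)} = -2 - \left(-1 + T\right) = -1 - T$)
$X{\left(I \right)} = \left(-2 + I\right)^{2}$ ($X{\left(I \right)} = \left(\left(-1 - 1\right) + I\right)^{2} = \left(-2 + I\right)^{2}$)
$- 311 X{\left(-2 \right)} = - 311 \left(-2 - 2\right)^{2} = - 311 \left(-4\right)^{2} = \left(-311\right) 16 = -4976$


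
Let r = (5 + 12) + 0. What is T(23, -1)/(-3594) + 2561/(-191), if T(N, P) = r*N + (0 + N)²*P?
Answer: -1529646/114409 ≈ -13.370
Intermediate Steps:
r = 17 (r = 17 + 0 = 17)
T(N, P) = 17*N + P*N² (T(N, P) = 17*N + (0 + N)²*P = 17*N + N²*P = 17*N + P*N²)
T(23, -1)/(-3594) + 2561/(-191) = (23*(17 + 23*(-1)))/(-3594) + 2561/(-191) = (23*(17 - 23))*(-1/3594) + 2561*(-1/191) = (23*(-6))*(-1/3594) - 2561/191 = -138*(-1/3594) - 2561/191 = 23/599 - 2561/191 = -1529646/114409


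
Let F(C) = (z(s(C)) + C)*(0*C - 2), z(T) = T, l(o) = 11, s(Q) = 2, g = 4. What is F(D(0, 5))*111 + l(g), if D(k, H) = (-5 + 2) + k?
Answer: 233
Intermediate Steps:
D(k, H) = -3 + k
F(C) = -4 - 2*C (F(C) = (2 + C)*(0*C - 2) = (2 + C)*(0 - 2) = (2 + C)*(-2) = -4 - 2*C)
F(D(0, 5))*111 + l(g) = (-4 - 2*(-3 + 0))*111 + 11 = (-4 - 2*(-3))*111 + 11 = (-4 + 6)*111 + 11 = 2*111 + 11 = 222 + 11 = 233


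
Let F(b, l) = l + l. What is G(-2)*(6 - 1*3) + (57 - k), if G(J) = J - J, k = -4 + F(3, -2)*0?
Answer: 61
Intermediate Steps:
F(b, l) = 2*l
k = -4 (k = -4 + (2*(-2))*0 = -4 - 4*0 = -4 + 0 = -4)
G(J) = 0
G(-2)*(6 - 1*3) + (57 - k) = 0*(6 - 1*3) + (57 - 1*(-4)) = 0*(6 - 3) + (57 + 4) = 0*3 + 61 = 0 + 61 = 61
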